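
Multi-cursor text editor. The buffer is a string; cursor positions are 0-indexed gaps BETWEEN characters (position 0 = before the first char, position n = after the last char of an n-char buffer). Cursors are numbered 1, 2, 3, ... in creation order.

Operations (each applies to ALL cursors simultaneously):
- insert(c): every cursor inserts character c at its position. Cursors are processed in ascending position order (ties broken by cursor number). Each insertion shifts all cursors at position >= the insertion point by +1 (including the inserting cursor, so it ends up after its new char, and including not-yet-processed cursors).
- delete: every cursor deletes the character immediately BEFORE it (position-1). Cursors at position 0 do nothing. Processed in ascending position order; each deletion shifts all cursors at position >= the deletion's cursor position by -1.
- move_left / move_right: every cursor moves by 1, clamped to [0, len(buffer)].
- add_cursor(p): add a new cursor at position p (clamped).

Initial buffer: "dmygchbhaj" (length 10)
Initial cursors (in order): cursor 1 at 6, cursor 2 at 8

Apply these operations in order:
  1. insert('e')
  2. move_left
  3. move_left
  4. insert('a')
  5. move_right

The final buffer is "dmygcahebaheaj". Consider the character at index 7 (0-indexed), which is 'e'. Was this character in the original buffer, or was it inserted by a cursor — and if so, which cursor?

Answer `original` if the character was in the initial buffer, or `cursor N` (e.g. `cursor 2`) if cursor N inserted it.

Answer: cursor 1

Derivation:
After op 1 (insert('e')): buffer="dmygchebheaj" (len 12), cursors c1@7 c2@10, authorship ......1..2..
After op 2 (move_left): buffer="dmygchebheaj" (len 12), cursors c1@6 c2@9, authorship ......1..2..
After op 3 (move_left): buffer="dmygchebheaj" (len 12), cursors c1@5 c2@8, authorship ......1..2..
After op 4 (insert('a')): buffer="dmygcahebaheaj" (len 14), cursors c1@6 c2@10, authorship .....1.1.2.2..
After op 5 (move_right): buffer="dmygcahebaheaj" (len 14), cursors c1@7 c2@11, authorship .....1.1.2.2..
Authorship (.=original, N=cursor N): . . . . . 1 . 1 . 2 . 2 . .
Index 7: author = 1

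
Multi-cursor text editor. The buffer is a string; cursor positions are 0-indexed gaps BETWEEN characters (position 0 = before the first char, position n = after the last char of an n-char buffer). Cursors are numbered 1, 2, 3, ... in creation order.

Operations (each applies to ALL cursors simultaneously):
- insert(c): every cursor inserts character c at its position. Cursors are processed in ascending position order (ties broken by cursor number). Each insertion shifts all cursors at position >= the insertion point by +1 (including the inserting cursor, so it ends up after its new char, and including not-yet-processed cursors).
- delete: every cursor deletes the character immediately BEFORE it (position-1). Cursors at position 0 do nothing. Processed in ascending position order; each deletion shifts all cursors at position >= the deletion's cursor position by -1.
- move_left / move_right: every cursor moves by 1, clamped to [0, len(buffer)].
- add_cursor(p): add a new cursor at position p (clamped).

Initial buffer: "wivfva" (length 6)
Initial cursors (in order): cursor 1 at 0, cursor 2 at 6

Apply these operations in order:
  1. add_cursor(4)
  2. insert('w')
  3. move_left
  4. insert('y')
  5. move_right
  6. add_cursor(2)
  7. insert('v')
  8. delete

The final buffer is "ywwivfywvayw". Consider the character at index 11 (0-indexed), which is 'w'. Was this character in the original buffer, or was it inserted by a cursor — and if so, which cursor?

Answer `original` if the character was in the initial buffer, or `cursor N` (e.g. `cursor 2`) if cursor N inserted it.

After op 1 (add_cursor(4)): buffer="wivfva" (len 6), cursors c1@0 c3@4 c2@6, authorship ......
After op 2 (insert('w')): buffer="wwivfwvaw" (len 9), cursors c1@1 c3@6 c2@9, authorship 1....3..2
After op 3 (move_left): buffer="wwivfwvaw" (len 9), cursors c1@0 c3@5 c2@8, authorship 1....3..2
After op 4 (insert('y')): buffer="ywwivfywvayw" (len 12), cursors c1@1 c3@7 c2@11, authorship 11....33..22
After op 5 (move_right): buffer="ywwivfywvayw" (len 12), cursors c1@2 c3@8 c2@12, authorship 11....33..22
After op 6 (add_cursor(2)): buffer="ywwivfywvayw" (len 12), cursors c1@2 c4@2 c3@8 c2@12, authorship 11....33..22
After op 7 (insert('v')): buffer="ywvvwivfywvvaywv" (len 16), cursors c1@4 c4@4 c3@11 c2@16, authorship 1114....333..222
After op 8 (delete): buffer="ywwivfywvayw" (len 12), cursors c1@2 c4@2 c3@8 c2@12, authorship 11....33..22
Authorship (.=original, N=cursor N): 1 1 . . . . 3 3 . . 2 2
Index 11: author = 2

Answer: cursor 2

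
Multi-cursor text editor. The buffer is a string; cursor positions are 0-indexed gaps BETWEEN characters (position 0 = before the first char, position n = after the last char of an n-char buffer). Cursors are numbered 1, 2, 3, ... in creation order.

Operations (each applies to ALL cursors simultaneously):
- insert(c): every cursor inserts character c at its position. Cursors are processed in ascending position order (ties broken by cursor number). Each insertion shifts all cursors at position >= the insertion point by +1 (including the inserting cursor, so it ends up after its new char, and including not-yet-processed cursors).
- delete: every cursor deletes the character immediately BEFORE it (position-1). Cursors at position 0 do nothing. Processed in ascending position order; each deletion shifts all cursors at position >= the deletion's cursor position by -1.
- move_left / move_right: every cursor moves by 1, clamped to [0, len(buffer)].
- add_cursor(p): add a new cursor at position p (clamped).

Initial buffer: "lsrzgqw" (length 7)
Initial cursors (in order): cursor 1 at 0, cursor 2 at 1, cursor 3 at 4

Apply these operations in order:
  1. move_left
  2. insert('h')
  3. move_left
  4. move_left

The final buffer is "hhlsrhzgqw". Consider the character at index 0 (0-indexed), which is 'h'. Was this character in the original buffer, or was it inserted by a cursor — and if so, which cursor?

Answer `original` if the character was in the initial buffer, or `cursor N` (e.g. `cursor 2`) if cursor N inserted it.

After op 1 (move_left): buffer="lsrzgqw" (len 7), cursors c1@0 c2@0 c3@3, authorship .......
After op 2 (insert('h')): buffer="hhlsrhzgqw" (len 10), cursors c1@2 c2@2 c3@6, authorship 12...3....
After op 3 (move_left): buffer="hhlsrhzgqw" (len 10), cursors c1@1 c2@1 c3@5, authorship 12...3....
After op 4 (move_left): buffer="hhlsrhzgqw" (len 10), cursors c1@0 c2@0 c3@4, authorship 12...3....
Authorship (.=original, N=cursor N): 1 2 . . . 3 . . . .
Index 0: author = 1

Answer: cursor 1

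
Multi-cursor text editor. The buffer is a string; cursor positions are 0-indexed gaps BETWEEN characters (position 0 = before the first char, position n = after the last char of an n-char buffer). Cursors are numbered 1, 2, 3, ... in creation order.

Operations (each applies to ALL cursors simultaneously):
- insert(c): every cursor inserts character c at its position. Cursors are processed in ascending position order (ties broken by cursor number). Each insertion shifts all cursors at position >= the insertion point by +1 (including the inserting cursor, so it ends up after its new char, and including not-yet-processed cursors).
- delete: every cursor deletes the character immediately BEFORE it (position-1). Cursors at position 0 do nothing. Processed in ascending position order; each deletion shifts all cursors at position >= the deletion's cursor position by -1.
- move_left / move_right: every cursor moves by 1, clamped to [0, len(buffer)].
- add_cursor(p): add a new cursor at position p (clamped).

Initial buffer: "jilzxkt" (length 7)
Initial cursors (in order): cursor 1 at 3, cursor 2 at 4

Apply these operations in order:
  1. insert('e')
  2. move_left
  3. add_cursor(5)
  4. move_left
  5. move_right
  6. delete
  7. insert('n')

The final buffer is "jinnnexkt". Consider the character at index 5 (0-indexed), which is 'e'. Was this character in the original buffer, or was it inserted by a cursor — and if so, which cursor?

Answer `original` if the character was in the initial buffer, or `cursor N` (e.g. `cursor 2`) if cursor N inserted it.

After op 1 (insert('e')): buffer="jilezexkt" (len 9), cursors c1@4 c2@6, authorship ...1.2...
After op 2 (move_left): buffer="jilezexkt" (len 9), cursors c1@3 c2@5, authorship ...1.2...
After op 3 (add_cursor(5)): buffer="jilezexkt" (len 9), cursors c1@3 c2@5 c3@5, authorship ...1.2...
After op 4 (move_left): buffer="jilezexkt" (len 9), cursors c1@2 c2@4 c3@4, authorship ...1.2...
After op 5 (move_right): buffer="jilezexkt" (len 9), cursors c1@3 c2@5 c3@5, authorship ...1.2...
After op 6 (delete): buffer="jiexkt" (len 6), cursors c1@2 c2@2 c3@2, authorship ..2...
After op 7 (insert('n')): buffer="jinnnexkt" (len 9), cursors c1@5 c2@5 c3@5, authorship ..1232...
Authorship (.=original, N=cursor N): . . 1 2 3 2 . . .
Index 5: author = 2

Answer: cursor 2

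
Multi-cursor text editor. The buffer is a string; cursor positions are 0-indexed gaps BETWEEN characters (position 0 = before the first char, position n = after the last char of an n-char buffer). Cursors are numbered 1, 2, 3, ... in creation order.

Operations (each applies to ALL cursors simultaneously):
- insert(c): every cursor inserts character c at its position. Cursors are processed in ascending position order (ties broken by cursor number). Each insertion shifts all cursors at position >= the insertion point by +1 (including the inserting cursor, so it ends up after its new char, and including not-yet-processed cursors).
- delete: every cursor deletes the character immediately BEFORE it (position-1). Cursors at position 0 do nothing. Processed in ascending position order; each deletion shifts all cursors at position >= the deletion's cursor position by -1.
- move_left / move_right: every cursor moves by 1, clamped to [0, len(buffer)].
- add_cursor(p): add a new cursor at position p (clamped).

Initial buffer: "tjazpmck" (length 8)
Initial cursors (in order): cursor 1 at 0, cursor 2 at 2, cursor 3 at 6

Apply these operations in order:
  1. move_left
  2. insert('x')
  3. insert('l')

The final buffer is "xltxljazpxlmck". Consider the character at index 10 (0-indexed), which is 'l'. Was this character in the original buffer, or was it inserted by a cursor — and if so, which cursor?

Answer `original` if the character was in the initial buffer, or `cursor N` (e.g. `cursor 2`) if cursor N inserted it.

After op 1 (move_left): buffer="tjazpmck" (len 8), cursors c1@0 c2@1 c3@5, authorship ........
After op 2 (insert('x')): buffer="xtxjazpxmck" (len 11), cursors c1@1 c2@3 c3@8, authorship 1.2....3...
After op 3 (insert('l')): buffer="xltxljazpxlmck" (len 14), cursors c1@2 c2@5 c3@11, authorship 11.22....33...
Authorship (.=original, N=cursor N): 1 1 . 2 2 . . . . 3 3 . . .
Index 10: author = 3

Answer: cursor 3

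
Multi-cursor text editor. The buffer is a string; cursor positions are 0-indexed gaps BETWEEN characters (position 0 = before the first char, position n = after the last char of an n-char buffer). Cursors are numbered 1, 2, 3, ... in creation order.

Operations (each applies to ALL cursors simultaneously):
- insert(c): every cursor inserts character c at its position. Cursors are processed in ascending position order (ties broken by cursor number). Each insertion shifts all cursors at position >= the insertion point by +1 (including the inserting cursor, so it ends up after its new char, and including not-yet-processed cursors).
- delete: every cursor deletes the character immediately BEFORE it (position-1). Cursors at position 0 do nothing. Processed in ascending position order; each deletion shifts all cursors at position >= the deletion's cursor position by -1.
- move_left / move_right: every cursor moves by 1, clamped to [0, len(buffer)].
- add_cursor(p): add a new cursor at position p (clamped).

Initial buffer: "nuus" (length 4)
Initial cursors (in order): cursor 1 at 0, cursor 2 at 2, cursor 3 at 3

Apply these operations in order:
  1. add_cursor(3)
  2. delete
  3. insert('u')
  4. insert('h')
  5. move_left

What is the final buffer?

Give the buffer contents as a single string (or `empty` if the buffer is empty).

After op 1 (add_cursor(3)): buffer="nuus" (len 4), cursors c1@0 c2@2 c3@3 c4@3, authorship ....
After op 2 (delete): buffer="s" (len 1), cursors c1@0 c2@0 c3@0 c4@0, authorship .
After op 3 (insert('u')): buffer="uuuus" (len 5), cursors c1@4 c2@4 c3@4 c4@4, authorship 1234.
After op 4 (insert('h')): buffer="uuuuhhhhs" (len 9), cursors c1@8 c2@8 c3@8 c4@8, authorship 12341234.
After op 5 (move_left): buffer="uuuuhhhhs" (len 9), cursors c1@7 c2@7 c3@7 c4@7, authorship 12341234.

Answer: uuuuhhhhs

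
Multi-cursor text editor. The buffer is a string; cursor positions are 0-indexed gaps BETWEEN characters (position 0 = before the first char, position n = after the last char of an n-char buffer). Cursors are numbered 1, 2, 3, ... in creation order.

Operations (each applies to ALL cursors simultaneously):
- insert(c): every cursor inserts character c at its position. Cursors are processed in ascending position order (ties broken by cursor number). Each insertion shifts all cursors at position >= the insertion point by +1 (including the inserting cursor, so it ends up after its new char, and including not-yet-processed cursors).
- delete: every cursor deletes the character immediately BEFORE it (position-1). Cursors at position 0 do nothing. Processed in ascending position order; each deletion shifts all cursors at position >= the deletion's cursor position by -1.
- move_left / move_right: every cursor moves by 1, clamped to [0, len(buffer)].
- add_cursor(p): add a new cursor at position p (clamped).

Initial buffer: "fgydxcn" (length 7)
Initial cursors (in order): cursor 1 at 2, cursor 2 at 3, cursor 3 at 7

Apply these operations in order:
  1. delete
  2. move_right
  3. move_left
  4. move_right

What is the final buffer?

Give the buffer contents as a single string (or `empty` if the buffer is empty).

Answer: fdxc

Derivation:
After op 1 (delete): buffer="fdxc" (len 4), cursors c1@1 c2@1 c3@4, authorship ....
After op 2 (move_right): buffer="fdxc" (len 4), cursors c1@2 c2@2 c3@4, authorship ....
After op 3 (move_left): buffer="fdxc" (len 4), cursors c1@1 c2@1 c3@3, authorship ....
After op 4 (move_right): buffer="fdxc" (len 4), cursors c1@2 c2@2 c3@4, authorship ....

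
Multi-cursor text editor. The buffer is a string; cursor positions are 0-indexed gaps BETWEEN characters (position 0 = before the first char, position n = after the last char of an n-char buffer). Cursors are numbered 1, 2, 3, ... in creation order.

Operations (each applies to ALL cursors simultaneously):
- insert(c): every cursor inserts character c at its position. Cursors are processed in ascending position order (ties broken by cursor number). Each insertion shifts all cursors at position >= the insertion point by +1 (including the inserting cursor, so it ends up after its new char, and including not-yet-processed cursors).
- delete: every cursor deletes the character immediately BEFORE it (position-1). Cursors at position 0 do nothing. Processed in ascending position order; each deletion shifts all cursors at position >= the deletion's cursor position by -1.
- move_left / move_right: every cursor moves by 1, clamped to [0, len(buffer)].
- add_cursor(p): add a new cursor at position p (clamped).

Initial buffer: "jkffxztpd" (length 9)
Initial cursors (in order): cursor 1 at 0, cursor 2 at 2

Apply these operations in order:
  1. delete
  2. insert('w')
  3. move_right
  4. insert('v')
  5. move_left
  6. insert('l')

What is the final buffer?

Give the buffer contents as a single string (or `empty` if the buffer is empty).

Answer: wjlvwflvfxztpd

Derivation:
After op 1 (delete): buffer="jffxztpd" (len 8), cursors c1@0 c2@1, authorship ........
After op 2 (insert('w')): buffer="wjwffxztpd" (len 10), cursors c1@1 c2@3, authorship 1.2.......
After op 3 (move_right): buffer="wjwffxztpd" (len 10), cursors c1@2 c2@4, authorship 1.2.......
After op 4 (insert('v')): buffer="wjvwfvfxztpd" (len 12), cursors c1@3 c2@6, authorship 1.12.2......
After op 5 (move_left): buffer="wjvwfvfxztpd" (len 12), cursors c1@2 c2@5, authorship 1.12.2......
After op 6 (insert('l')): buffer="wjlvwflvfxztpd" (len 14), cursors c1@3 c2@7, authorship 1.112.22......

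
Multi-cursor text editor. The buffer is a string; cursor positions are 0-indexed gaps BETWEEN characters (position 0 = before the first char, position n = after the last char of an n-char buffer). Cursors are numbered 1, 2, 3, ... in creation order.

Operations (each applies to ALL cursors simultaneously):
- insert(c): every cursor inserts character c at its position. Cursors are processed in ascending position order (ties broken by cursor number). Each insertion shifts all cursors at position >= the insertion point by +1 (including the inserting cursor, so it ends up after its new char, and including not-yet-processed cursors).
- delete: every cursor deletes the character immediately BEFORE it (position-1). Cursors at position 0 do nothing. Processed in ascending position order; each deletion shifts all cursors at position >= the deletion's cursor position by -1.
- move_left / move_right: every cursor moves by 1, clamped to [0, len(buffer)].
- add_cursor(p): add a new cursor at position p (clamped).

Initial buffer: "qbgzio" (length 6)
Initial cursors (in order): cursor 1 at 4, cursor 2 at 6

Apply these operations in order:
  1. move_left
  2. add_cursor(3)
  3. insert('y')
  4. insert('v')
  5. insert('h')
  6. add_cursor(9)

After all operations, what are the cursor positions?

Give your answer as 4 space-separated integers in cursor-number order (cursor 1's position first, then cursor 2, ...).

Answer: 9 14 9 9

Derivation:
After op 1 (move_left): buffer="qbgzio" (len 6), cursors c1@3 c2@5, authorship ......
After op 2 (add_cursor(3)): buffer="qbgzio" (len 6), cursors c1@3 c3@3 c2@5, authorship ......
After op 3 (insert('y')): buffer="qbgyyziyo" (len 9), cursors c1@5 c3@5 c2@8, authorship ...13..2.
After op 4 (insert('v')): buffer="qbgyyvvziyvo" (len 12), cursors c1@7 c3@7 c2@11, authorship ...1313..22.
After op 5 (insert('h')): buffer="qbgyyvvhhziyvho" (len 15), cursors c1@9 c3@9 c2@14, authorship ...131313..222.
After op 6 (add_cursor(9)): buffer="qbgyyvvhhziyvho" (len 15), cursors c1@9 c3@9 c4@9 c2@14, authorship ...131313..222.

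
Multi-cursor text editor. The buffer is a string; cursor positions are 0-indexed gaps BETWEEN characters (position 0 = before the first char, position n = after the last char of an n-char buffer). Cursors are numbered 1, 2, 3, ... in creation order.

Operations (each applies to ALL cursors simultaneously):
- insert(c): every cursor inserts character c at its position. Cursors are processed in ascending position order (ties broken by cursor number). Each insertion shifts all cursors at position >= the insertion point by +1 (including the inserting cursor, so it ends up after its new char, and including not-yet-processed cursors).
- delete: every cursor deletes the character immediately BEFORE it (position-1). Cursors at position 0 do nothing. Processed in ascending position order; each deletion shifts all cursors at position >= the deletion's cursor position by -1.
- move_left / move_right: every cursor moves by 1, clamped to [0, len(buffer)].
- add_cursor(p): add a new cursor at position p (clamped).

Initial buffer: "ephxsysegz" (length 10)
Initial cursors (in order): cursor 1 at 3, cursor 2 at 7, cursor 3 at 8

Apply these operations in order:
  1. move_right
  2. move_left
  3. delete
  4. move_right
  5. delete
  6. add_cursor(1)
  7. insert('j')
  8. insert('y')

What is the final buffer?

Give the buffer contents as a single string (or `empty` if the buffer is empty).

Answer: ejypjysjjyyz

Derivation:
After op 1 (move_right): buffer="ephxsysegz" (len 10), cursors c1@4 c2@8 c3@9, authorship ..........
After op 2 (move_left): buffer="ephxsysegz" (len 10), cursors c1@3 c2@7 c3@8, authorship ..........
After op 3 (delete): buffer="epxsygz" (len 7), cursors c1@2 c2@5 c3@5, authorship .......
After op 4 (move_right): buffer="epxsygz" (len 7), cursors c1@3 c2@6 c3@6, authorship .......
After op 5 (delete): buffer="epsz" (len 4), cursors c1@2 c2@3 c3@3, authorship ....
After op 6 (add_cursor(1)): buffer="epsz" (len 4), cursors c4@1 c1@2 c2@3 c3@3, authorship ....
After op 7 (insert('j')): buffer="ejpjsjjz" (len 8), cursors c4@2 c1@4 c2@7 c3@7, authorship .4.1.23.
After op 8 (insert('y')): buffer="ejypjysjjyyz" (len 12), cursors c4@3 c1@6 c2@11 c3@11, authorship .44.11.2323.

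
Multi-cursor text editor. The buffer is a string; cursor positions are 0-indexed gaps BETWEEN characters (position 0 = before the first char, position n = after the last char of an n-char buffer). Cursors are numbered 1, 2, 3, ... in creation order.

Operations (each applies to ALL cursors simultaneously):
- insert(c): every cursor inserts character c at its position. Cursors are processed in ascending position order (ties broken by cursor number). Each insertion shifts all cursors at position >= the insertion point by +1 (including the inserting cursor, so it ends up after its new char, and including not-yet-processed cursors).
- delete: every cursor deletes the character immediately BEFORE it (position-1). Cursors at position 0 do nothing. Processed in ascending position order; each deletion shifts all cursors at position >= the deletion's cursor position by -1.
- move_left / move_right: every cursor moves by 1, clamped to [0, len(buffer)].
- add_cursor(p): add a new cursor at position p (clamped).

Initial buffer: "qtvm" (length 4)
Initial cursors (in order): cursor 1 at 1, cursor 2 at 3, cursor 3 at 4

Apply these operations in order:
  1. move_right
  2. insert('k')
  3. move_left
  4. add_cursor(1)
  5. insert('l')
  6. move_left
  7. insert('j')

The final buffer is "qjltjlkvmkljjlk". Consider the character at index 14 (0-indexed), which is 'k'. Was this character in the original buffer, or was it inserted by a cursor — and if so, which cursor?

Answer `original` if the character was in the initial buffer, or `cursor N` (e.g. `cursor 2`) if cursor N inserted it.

After op 1 (move_right): buffer="qtvm" (len 4), cursors c1@2 c2@4 c3@4, authorship ....
After op 2 (insert('k')): buffer="qtkvmkk" (len 7), cursors c1@3 c2@7 c3@7, authorship ..1..23
After op 3 (move_left): buffer="qtkvmkk" (len 7), cursors c1@2 c2@6 c3@6, authorship ..1..23
After op 4 (add_cursor(1)): buffer="qtkvmkk" (len 7), cursors c4@1 c1@2 c2@6 c3@6, authorship ..1..23
After op 5 (insert('l')): buffer="qltlkvmkllk" (len 11), cursors c4@2 c1@4 c2@10 c3@10, authorship .4.11..2233
After op 6 (move_left): buffer="qltlkvmkllk" (len 11), cursors c4@1 c1@3 c2@9 c3@9, authorship .4.11..2233
After op 7 (insert('j')): buffer="qjltjlkvmkljjlk" (len 15), cursors c4@2 c1@5 c2@13 c3@13, authorship .44.111..222333
Authorship (.=original, N=cursor N): . 4 4 . 1 1 1 . . 2 2 2 3 3 3
Index 14: author = 3

Answer: cursor 3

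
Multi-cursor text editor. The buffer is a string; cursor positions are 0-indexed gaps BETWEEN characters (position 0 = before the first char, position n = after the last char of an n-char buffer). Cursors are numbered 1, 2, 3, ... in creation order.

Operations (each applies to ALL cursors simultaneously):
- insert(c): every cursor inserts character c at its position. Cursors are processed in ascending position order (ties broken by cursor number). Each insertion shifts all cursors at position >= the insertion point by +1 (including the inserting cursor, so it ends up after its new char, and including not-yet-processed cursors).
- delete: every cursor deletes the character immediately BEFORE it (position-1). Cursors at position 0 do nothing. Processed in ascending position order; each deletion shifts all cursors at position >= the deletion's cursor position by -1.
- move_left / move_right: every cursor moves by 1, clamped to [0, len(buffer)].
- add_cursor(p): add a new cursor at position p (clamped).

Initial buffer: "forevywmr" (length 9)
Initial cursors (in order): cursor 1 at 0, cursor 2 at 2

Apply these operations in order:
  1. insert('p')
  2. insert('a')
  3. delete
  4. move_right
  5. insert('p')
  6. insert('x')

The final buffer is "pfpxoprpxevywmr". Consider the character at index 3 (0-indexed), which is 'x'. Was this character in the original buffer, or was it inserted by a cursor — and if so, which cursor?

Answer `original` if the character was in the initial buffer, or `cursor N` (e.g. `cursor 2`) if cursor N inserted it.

Answer: cursor 1

Derivation:
After op 1 (insert('p')): buffer="pfoprevywmr" (len 11), cursors c1@1 c2@4, authorship 1..2.......
After op 2 (insert('a')): buffer="pafoparevywmr" (len 13), cursors c1@2 c2@6, authorship 11..22.......
After op 3 (delete): buffer="pfoprevywmr" (len 11), cursors c1@1 c2@4, authorship 1..2.......
After op 4 (move_right): buffer="pfoprevywmr" (len 11), cursors c1@2 c2@5, authorship 1..2.......
After op 5 (insert('p')): buffer="pfpoprpevywmr" (len 13), cursors c1@3 c2@7, authorship 1.1.2.2......
After op 6 (insert('x')): buffer="pfpxoprpxevywmr" (len 15), cursors c1@4 c2@9, authorship 1.11.2.22......
Authorship (.=original, N=cursor N): 1 . 1 1 . 2 . 2 2 . . . . . .
Index 3: author = 1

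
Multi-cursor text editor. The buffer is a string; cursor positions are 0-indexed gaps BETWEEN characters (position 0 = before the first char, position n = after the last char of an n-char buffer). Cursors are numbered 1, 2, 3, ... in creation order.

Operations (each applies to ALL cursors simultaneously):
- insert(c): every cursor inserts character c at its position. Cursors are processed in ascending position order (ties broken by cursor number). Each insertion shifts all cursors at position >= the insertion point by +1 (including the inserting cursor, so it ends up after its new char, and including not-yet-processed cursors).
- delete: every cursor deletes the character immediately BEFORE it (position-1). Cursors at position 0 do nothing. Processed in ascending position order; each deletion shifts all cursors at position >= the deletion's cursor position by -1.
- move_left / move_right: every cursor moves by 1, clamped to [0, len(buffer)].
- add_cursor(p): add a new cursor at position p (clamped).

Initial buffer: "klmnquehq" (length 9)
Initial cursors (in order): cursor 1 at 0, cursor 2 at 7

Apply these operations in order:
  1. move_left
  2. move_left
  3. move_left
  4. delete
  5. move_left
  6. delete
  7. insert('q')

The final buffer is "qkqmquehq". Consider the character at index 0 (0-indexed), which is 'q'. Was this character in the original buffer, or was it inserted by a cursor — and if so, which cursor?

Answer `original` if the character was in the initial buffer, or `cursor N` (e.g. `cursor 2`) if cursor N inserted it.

After op 1 (move_left): buffer="klmnquehq" (len 9), cursors c1@0 c2@6, authorship .........
After op 2 (move_left): buffer="klmnquehq" (len 9), cursors c1@0 c2@5, authorship .........
After op 3 (move_left): buffer="klmnquehq" (len 9), cursors c1@0 c2@4, authorship .........
After op 4 (delete): buffer="klmquehq" (len 8), cursors c1@0 c2@3, authorship ........
After op 5 (move_left): buffer="klmquehq" (len 8), cursors c1@0 c2@2, authorship ........
After op 6 (delete): buffer="kmquehq" (len 7), cursors c1@0 c2@1, authorship .......
After op 7 (insert('q')): buffer="qkqmquehq" (len 9), cursors c1@1 c2@3, authorship 1.2......
Authorship (.=original, N=cursor N): 1 . 2 . . . . . .
Index 0: author = 1

Answer: cursor 1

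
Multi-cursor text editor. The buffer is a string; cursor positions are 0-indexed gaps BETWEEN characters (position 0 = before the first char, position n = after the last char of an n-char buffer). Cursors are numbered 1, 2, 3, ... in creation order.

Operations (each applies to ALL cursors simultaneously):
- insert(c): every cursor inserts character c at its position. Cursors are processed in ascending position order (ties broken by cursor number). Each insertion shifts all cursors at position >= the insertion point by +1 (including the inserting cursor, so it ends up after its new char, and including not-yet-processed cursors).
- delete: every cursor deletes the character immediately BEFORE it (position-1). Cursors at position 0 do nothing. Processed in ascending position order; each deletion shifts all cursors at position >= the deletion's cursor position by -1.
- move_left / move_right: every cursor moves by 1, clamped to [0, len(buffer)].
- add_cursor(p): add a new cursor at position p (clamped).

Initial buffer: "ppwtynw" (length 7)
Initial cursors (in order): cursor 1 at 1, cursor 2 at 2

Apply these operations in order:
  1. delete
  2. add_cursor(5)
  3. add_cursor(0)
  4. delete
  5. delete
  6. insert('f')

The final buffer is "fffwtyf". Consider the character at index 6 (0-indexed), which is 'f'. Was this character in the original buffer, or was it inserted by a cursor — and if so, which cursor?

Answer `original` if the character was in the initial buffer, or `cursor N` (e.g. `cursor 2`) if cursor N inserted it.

After op 1 (delete): buffer="wtynw" (len 5), cursors c1@0 c2@0, authorship .....
After op 2 (add_cursor(5)): buffer="wtynw" (len 5), cursors c1@0 c2@0 c3@5, authorship .....
After op 3 (add_cursor(0)): buffer="wtynw" (len 5), cursors c1@0 c2@0 c4@0 c3@5, authorship .....
After op 4 (delete): buffer="wtyn" (len 4), cursors c1@0 c2@0 c4@0 c3@4, authorship ....
After op 5 (delete): buffer="wty" (len 3), cursors c1@0 c2@0 c4@0 c3@3, authorship ...
After op 6 (insert('f')): buffer="fffwtyf" (len 7), cursors c1@3 c2@3 c4@3 c3@7, authorship 124...3
Authorship (.=original, N=cursor N): 1 2 4 . . . 3
Index 6: author = 3

Answer: cursor 3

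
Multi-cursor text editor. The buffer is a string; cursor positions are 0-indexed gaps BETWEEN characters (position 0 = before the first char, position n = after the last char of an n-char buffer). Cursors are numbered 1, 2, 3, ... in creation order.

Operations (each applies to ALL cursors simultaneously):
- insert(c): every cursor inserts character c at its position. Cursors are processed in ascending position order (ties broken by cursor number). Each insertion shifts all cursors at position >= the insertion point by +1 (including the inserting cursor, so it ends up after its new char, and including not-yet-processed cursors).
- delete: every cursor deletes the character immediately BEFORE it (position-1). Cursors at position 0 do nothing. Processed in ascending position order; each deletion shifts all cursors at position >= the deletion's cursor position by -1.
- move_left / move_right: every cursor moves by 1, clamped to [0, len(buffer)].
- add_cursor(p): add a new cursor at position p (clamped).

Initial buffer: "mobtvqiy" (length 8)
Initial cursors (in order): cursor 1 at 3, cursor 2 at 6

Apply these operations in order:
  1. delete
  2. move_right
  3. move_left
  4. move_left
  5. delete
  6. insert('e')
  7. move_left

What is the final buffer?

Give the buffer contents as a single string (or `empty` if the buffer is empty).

Answer: eoeviy

Derivation:
After op 1 (delete): buffer="motviy" (len 6), cursors c1@2 c2@4, authorship ......
After op 2 (move_right): buffer="motviy" (len 6), cursors c1@3 c2@5, authorship ......
After op 3 (move_left): buffer="motviy" (len 6), cursors c1@2 c2@4, authorship ......
After op 4 (move_left): buffer="motviy" (len 6), cursors c1@1 c2@3, authorship ......
After op 5 (delete): buffer="oviy" (len 4), cursors c1@0 c2@1, authorship ....
After op 6 (insert('e')): buffer="eoeviy" (len 6), cursors c1@1 c2@3, authorship 1.2...
After op 7 (move_left): buffer="eoeviy" (len 6), cursors c1@0 c2@2, authorship 1.2...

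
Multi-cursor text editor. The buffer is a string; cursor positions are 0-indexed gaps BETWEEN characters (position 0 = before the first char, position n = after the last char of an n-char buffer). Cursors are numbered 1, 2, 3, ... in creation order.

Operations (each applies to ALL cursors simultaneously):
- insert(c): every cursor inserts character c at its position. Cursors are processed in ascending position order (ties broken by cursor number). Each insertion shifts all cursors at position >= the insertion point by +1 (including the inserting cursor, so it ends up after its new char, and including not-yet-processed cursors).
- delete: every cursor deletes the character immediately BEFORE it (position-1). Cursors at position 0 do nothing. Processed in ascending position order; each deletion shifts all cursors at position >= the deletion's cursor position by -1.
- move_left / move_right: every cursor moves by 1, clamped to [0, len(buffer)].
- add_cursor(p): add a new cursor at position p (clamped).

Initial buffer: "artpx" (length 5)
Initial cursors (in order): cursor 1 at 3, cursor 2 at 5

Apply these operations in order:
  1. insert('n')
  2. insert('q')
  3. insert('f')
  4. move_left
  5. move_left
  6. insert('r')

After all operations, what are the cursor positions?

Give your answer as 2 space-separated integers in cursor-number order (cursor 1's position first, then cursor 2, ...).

After op 1 (insert('n')): buffer="artnpxn" (len 7), cursors c1@4 c2@7, authorship ...1..2
After op 2 (insert('q')): buffer="artnqpxnq" (len 9), cursors c1@5 c2@9, authorship ...11..22
After op 3 (insert('f')): buffer="artnqfpxnqf" (len 11), cursors c1@6 c2@11, authorship ...111..222
After op 4 (move_left): buffer="artnqfpxnqf" (len 11), cursors c1@5 c2@10, authorship ...111..222
After op 5 (move_left): buffer="artnqfpxnqf" (len 11), cursors c1@4 c2@9, authorship ...111..222
After op 6 (insert('r')): buffer="artnrqfpxnrqf" (len 13), cursors c1@5 c2@11, authorship ...1111..2222

Answer: 5 11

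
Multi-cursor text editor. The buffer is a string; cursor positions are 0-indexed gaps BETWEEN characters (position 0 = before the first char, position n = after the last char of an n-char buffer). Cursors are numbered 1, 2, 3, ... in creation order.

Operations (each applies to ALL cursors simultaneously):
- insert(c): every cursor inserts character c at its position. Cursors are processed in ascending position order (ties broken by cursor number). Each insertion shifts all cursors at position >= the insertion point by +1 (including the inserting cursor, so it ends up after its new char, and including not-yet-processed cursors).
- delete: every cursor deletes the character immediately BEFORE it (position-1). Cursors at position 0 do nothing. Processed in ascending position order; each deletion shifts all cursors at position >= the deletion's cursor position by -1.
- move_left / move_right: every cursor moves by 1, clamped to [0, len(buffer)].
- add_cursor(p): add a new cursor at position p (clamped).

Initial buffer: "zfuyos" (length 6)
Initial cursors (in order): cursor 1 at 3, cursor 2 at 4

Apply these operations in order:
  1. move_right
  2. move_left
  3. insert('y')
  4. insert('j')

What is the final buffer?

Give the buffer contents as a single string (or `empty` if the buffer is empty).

After op 1 (move_right): buffer="zfuyos" (len 6), cursors c1@4 c2@5, authorship ......
After op 2 (move_left): buffer="zfuyos" (len 6), cursors c1@3 c2@4, authorship ......
After op 3 (insert('y')): buffer="zfuyyyos" (len 8), cursors c1@4 c2@6, authorship ...1.2..
After op 4 (insert('j')): buffer="zfuyjyyjos" (len 10), cursors c1@5 c2@8, authorship ...11.22..

Answer: zfuyjyyjos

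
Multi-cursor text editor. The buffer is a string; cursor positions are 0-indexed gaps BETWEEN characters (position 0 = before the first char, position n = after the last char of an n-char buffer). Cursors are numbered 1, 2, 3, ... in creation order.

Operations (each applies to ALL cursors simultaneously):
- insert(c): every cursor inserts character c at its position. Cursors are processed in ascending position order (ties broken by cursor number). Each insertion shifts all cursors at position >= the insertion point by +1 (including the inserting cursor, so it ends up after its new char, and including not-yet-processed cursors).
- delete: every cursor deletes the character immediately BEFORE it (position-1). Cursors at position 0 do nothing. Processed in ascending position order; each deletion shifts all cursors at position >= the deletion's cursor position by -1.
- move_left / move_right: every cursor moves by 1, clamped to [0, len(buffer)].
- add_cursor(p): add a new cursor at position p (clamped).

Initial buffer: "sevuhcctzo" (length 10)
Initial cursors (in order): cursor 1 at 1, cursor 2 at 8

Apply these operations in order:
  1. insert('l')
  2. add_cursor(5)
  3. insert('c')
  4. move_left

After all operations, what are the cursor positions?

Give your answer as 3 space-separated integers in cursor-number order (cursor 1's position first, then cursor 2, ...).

Answer: 2 12 6

Derivation:
After op 1 (insert('l')): buffer="slevuhcctlzo" (len 12), cursors c1@2 c2@10, authorship .1.......2..
After op 2 (add_cursor(5)): buffer="slevuhcctlzo" (len 12), cursors c1@2 c3@5 c2@10, authorship .1.......2..
After op 3 (insert('c')): buffer="slcevuchcctlczo" (len 15), cursors c1@3 c3@7 c2@13, authorship .11...3....22..
After op 4 (move_left): buffer="slcevuchcctlczo" (len 15), cursors c1@2 c3@6 c2@12, authorship .11...3....22..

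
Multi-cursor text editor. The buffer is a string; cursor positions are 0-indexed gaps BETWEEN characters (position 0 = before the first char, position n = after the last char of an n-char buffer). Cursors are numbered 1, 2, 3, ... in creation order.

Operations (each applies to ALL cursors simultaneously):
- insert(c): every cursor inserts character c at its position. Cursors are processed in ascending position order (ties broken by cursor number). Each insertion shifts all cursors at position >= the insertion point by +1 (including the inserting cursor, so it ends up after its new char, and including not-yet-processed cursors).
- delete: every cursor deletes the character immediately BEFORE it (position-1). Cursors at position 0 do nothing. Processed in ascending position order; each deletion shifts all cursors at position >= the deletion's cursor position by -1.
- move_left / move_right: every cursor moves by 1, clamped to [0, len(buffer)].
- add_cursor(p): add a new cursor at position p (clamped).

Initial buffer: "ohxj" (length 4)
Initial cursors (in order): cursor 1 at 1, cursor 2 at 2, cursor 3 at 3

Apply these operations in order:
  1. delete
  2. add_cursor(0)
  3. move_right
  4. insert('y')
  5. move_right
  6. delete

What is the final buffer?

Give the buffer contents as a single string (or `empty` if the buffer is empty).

After op 1 (delete): buffer="j" (len 1), cursors c1@0 c2@0 c3@0, authorship .
After op 2 (add_cursor(0)): buffer="j" (len 1), cursors c1@0 c2@0 c3@0 c4@0, authorship .
After op 3 (move_right): buffer="j" (len 1), cursors c1@1 c2@1 c3@1 c4@1, authorship .
After op 4 (insert('y')): buffer="jyyyy" (len 5), cursors c1@5 c2@5 c3@5 c4@5, authorship .1234
After op 5 (move_right): buffer="jyyyy" (len 5), cursors c1@5 c2@5 c3@5 c4@5, authorship .1234
After op 6 (delete): buffer="j" (len 1), cursors c1@1 c2@1 c3@1 c4@1, authorship .

Answer: j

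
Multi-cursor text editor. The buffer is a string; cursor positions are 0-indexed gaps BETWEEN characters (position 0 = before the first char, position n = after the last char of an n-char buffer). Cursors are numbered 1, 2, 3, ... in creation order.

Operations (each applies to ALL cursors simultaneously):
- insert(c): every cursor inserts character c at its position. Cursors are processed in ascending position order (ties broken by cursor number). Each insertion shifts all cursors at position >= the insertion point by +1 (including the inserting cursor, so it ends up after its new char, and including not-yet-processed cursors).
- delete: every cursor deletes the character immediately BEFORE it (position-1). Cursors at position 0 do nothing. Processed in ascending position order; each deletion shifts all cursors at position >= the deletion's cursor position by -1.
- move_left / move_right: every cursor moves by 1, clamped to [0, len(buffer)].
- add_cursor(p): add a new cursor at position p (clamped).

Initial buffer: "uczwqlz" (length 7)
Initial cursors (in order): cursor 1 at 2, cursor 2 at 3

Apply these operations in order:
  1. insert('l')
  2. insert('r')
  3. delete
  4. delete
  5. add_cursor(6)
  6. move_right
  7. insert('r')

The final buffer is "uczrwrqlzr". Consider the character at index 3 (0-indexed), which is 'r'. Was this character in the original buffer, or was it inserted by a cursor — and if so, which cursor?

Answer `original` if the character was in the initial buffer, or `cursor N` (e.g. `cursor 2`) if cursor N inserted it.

Answer: cursor 1

Derivation:
After op 1 (insert('l')): buffer="uclzlwqlz" (len 9), cursors c1@3 c2@5, authorship ..1.2....
After op 2 (insert('r')): buffer="uclrzlrwqlz" (len 11), cursors c1@4 c2@7, authorship ..11.22....
After op 3 (delete): buffer="uclzlwqlz" (len 9), cursors c1@3 c2@5, authorship ..1.2....
After op 4 (delete): buffer="uczwqlz" (len 7), cursors c1@2 c2@3, authorship .......
After op 5 (add_cursor(6)): buffer="uczwqlz" (len 7), cursors c1@2 c2@3 c3@6, authorship .......
After op 6 (move_right): buffer="uczwqlz" (len 7), cursors c1@3 c2@4 c3@7, authorship .......
After op 7 (insert('r')): buffer="uczrwrqlzr" (len 10), cursors c1@4 c2@6 c3@10, authorship ...1.2...3
Authorship (.=original, N=cursor N): . . . 1 . 2 . . . 3
Index 3: author = 1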